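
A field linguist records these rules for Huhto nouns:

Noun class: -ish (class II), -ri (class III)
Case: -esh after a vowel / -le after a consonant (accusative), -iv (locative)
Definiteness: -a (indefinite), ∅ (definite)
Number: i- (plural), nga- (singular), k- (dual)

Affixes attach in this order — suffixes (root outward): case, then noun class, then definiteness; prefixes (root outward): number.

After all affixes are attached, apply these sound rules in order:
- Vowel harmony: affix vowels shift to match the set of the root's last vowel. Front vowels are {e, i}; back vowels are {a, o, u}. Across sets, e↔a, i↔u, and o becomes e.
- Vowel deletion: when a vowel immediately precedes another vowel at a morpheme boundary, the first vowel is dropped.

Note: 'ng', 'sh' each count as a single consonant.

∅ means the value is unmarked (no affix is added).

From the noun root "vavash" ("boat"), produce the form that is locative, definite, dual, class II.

kvavashuvush

Attach number dual k- → kvavash.
Attach case locative -iv → kvavashiv.
Attach noun class class II -ish → kvavashivish.
definiteness = definite: zero marking, form stays kvavashivish.
Apply vowel harmony: kvavashivish → kvavashuvush.
Vowel deletion: no change.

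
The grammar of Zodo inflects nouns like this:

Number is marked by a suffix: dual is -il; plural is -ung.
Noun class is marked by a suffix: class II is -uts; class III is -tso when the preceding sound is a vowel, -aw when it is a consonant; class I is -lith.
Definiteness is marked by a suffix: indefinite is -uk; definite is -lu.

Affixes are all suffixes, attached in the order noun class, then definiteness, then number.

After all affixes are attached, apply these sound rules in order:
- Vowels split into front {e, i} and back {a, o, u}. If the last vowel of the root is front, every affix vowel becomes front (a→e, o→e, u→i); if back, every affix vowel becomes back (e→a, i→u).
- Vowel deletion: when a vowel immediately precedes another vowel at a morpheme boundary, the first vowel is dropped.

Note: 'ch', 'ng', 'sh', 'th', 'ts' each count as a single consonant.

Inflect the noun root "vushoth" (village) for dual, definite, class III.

vushothawlul

Attach noun class class III -aw (after consonant 'th') → vushothaw.
Attach definiteness definite -lu → vushothawlu.
Attach number dual -il → vushothawluil.
Apply vowel harmony: vushothawluil → vushothawluul.
Apply vowel deletion: vushothawluul → vushothawlul.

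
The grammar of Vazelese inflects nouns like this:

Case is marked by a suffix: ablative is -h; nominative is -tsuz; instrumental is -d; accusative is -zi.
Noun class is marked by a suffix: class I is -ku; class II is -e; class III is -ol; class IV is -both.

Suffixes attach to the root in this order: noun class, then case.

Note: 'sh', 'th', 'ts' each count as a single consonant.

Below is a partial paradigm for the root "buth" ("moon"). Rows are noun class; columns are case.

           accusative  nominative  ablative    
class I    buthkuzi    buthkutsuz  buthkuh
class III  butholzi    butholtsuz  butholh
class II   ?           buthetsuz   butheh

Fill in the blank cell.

buthezi

Attach noun class class II -e → buthe.
Attach case accusative -zi → buthezi.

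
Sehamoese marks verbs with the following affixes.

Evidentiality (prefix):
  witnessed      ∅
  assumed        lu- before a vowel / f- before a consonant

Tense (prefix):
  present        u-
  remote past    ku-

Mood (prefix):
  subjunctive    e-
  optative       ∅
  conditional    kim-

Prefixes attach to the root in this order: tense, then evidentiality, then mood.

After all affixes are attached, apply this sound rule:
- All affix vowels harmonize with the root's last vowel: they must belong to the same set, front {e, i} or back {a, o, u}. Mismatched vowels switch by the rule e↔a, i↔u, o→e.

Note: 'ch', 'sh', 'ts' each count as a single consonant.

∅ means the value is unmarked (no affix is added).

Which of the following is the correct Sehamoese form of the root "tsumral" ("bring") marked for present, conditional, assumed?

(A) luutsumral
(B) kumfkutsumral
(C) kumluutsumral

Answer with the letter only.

Attach tense present u- → utsumral.
Attach evidentiality assumed lu- (before vowel 'u') → luutsumral.
Attach mood conditional kim- → kimluutsumral.
Apply vowel harmony: kimluutsumral → kumluutsumral.
So the correct form is kumluutsumral, option (C).
(A) luutsumral is wrong: it uses optative instead of conditional for mood.
(B) kumfkutsumral is wrong: it uses remote past instead of present for tense.

C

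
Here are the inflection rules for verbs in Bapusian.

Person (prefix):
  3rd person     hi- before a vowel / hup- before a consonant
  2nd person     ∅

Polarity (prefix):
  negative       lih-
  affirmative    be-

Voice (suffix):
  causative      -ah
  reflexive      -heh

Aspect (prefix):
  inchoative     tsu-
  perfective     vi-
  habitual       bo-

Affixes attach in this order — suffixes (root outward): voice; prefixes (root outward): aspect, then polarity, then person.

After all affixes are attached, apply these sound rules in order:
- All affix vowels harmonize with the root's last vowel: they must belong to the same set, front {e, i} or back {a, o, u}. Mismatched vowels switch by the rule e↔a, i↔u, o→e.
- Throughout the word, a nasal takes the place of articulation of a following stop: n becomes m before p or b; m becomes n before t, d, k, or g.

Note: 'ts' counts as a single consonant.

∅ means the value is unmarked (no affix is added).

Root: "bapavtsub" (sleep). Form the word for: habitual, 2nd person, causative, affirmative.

babobapavtsubah

Attach aspect habitual bo- → bobapavtsub.
Attach voice causative -ah → bobapavtsubah.
Attach polarity affirmative be- → bebobapavtsubah.
person = 2nd person: zero marking, form stays bebobapavtsubah.
Apply vowel harmony: bebobapavtsubah → babobapavtsubah.
Nasal assimilation: no change.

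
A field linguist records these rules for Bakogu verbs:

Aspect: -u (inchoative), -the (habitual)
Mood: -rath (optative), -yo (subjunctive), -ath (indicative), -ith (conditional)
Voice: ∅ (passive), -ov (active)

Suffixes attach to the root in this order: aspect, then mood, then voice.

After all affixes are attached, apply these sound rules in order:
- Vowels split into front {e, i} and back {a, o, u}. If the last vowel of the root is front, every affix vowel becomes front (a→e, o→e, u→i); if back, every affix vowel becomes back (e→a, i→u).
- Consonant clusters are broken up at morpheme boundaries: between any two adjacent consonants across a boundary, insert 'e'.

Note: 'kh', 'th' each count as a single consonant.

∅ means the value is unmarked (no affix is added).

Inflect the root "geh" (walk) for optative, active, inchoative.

gehirethev

Attach aspect inchoative -u → gehu.
Attach mood optative -rath → gehurath.
Attach voice active -ov → gehurathov.
Apply vowel harmony: gehurathov → gehirethev.
Epenthesis: no change.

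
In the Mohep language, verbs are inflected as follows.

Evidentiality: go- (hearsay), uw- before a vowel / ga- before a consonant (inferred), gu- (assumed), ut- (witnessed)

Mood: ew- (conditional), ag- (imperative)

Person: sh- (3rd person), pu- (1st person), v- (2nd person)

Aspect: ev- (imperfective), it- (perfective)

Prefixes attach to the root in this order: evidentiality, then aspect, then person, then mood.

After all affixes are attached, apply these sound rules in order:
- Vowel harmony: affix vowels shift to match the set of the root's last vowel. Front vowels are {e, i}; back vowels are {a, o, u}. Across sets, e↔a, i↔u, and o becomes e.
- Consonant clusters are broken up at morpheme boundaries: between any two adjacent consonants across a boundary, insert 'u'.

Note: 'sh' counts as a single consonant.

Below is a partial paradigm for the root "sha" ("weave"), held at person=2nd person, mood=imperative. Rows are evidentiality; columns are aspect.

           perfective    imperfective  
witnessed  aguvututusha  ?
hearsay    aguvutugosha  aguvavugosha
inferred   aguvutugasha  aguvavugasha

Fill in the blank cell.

Attach evidentiality witnessed ut- → utsha.
Attach aspect imperfective ev- → evutsha.
Attach person 2nd person v- → vevutsha.
Attach mood imperative ag- → agvevutsha.
Apply vowel harmony: agvevutsha → agvavutsha.
Apply epenthesis: agvavutsha → aguvavutusha.

aguvavutusha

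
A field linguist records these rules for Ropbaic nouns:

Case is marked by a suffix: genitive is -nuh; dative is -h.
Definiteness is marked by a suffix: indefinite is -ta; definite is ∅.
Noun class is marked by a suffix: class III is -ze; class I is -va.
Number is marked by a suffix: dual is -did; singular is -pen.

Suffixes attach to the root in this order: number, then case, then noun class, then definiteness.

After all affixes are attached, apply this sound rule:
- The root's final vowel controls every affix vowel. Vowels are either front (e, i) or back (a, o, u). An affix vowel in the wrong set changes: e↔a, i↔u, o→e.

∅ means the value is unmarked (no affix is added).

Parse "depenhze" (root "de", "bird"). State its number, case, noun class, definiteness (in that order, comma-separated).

Segment: de-pen-h-ze.
number: -pen → singular.
case: -h → dative.
noun class: -ze → class III.
definiteness: ∅ → definite.

singular, dative, class III, definite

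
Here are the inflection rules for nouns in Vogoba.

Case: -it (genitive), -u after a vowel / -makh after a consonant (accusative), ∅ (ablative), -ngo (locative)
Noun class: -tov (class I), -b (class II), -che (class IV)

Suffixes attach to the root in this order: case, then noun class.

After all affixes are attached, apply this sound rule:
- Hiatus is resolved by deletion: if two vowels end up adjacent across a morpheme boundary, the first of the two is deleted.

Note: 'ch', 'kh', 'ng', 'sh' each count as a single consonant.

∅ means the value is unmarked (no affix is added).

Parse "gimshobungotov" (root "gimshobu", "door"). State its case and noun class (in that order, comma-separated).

locative, class I

Segment: gimshobu-ngo-tov.
case: -ngo → locative.
noun class: -tov → class I.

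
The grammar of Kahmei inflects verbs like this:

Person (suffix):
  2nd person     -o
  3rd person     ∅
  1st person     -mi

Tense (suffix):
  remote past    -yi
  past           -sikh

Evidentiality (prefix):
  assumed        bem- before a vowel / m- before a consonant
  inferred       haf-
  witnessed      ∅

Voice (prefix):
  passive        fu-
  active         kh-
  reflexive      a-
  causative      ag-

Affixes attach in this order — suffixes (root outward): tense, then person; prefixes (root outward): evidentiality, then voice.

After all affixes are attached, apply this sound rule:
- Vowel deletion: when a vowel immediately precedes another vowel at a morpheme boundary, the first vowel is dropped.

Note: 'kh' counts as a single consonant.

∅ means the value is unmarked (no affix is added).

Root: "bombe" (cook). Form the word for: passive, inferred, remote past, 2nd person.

Attach tense remote past -yi → bombeyi.
Attach person 2nd person -o → bombeyio.
Attach evidentiality inferred haf- → hafbombeyio.
Attach voice passive fu- → fuhafbombeyio.
Apply vowel deletion: fuhafbombeyio → fuhafbombeyo.

fuhafbombeyo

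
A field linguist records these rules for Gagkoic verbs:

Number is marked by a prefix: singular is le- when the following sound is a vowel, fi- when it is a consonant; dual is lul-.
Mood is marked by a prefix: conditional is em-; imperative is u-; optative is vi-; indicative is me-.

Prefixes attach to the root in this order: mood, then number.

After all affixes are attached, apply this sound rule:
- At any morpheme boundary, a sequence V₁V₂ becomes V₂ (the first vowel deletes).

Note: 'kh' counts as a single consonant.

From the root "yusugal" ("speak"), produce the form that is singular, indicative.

Attach mood indicative me- → meyusugal.
Attach number singular fi- (before consonant 'm') → fimeyusugal.
Vowel deletion: no change.

fimeyusugal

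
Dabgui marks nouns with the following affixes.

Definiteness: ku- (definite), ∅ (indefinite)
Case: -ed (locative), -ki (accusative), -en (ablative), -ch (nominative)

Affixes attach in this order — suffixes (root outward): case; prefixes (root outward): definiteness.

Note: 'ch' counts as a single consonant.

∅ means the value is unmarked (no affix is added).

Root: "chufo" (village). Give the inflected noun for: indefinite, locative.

chufoed

Attach case locative -ed → chufoed.
definiteness = indefinite: zero marking, form stays chufoed.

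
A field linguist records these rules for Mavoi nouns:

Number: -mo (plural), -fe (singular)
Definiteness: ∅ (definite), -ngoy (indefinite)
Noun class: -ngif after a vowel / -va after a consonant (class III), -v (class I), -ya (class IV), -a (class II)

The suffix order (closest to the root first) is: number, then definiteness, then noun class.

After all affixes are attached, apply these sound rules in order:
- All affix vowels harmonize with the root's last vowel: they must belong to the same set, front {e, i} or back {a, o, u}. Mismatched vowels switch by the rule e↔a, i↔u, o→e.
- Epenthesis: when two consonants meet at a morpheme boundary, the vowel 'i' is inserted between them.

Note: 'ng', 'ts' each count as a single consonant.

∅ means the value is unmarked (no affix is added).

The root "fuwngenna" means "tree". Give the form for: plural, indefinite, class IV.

fuwngennamongoyiya

Attach number plural -mo → fuwngennamo.
Attach definiteness indefinite -ngoy → fuwngennamongoy.
Attach noun class class IV -ya → fuwngennamongoyya.
Vowel harmony: no change.
Apply epenthesis: fuwngennamongoyya → fuwngennamongoyiya.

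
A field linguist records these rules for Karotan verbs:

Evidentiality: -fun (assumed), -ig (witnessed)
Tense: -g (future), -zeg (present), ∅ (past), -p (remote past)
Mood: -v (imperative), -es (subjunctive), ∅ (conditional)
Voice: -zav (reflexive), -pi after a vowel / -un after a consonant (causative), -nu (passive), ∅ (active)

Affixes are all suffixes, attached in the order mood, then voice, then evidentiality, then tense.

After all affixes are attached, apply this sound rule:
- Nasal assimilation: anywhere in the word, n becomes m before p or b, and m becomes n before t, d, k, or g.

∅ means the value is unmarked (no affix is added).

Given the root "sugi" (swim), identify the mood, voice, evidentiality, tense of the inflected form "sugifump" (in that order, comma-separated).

Segment: sugi-fun-p.
mood: ∅ → conditional.
voice: ∅ → active.
evidentiality: -fun → assumed.
tense: -p → remote past.

conditional, active, assumed, remote past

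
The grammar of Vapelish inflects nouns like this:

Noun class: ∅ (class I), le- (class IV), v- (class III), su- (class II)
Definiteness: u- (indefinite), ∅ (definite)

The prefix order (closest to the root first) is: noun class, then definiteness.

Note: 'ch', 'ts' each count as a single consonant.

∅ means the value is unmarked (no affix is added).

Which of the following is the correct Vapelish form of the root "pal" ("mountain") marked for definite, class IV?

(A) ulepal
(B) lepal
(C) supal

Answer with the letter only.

Attach noun class class IV le- → lepal.
definiteness = definite: zero marking, form stays lepal.
So the correct form is lepal, option (B).
(A) ulepal is wrong: it uses indefinite instead of definite for definiteness.
(C) supal is wrong: it uses class II instead of class IV for noun class.

B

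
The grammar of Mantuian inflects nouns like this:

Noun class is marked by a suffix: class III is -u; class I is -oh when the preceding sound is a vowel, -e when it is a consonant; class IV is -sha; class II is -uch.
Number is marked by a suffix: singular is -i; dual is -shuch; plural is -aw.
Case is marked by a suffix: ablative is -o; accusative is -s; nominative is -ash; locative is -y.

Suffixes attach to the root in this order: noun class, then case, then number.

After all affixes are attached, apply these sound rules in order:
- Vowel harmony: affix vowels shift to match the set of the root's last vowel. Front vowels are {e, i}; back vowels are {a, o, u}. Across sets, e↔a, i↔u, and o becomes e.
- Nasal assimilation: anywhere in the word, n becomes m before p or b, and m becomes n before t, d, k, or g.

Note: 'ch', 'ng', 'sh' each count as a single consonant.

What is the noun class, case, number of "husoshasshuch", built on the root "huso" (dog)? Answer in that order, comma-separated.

class IV, accusative, dual

Segment: huso-sha-s-shuch.
noun class: -sha → class IV.
case: -s → accusative.
number: -shuch → dual.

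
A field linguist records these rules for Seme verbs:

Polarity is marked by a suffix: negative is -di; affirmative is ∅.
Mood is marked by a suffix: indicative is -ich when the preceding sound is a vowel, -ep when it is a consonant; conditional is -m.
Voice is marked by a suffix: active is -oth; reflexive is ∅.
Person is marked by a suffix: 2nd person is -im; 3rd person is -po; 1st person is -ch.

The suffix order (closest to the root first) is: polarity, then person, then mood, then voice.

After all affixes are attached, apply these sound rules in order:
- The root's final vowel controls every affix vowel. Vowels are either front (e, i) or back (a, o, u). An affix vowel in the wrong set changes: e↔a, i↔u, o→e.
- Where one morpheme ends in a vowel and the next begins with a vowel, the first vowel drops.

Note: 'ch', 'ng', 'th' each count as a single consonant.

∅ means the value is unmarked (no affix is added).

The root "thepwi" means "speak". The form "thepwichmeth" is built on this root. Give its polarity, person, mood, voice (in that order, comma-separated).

Segment: thepwi-ch-m-oth.
polarity: ∅ → affirmative.
person: -ch → 1st person.
mood: -m → conditional.
voice: -oth → active.

affirmative, 1st person, conditional, active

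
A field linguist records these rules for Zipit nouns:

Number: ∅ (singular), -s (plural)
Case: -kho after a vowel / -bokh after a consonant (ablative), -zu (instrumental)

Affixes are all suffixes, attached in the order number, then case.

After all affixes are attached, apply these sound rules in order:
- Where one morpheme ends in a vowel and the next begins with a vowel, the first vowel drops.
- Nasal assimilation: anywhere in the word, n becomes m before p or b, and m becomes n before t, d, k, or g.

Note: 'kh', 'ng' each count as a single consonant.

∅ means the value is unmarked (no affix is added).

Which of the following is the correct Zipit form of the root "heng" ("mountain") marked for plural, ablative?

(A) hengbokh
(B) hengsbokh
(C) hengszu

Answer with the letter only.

B

Attach number plural -s → hengs.
Attach case ablative -bokh (after consonant 's') → hengsbokh.
Vowel deletion: no change.
Nasal assimilation: no change.
So the correct form is hengsbokh, option (B).
(C) hengszu is wrong: it uses instrumental instead of ablative for case.
(A) hengbokh is wrong: it uses singular instead of plural for number.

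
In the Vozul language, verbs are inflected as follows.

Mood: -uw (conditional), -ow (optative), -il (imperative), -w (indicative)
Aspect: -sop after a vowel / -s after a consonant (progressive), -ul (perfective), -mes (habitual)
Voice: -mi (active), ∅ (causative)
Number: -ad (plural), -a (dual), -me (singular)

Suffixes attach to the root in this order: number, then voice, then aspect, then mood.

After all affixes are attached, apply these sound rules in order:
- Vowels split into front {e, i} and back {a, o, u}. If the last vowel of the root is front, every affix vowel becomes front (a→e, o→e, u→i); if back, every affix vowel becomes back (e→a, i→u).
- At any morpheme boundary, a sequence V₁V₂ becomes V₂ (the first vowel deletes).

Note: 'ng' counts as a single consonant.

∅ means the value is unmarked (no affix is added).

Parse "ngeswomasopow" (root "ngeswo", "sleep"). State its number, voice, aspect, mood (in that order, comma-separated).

Segment: ngeswo-me-sop-ow.
number: -me → singular.
voice: ∅ → causative.
aspect: -sop/s → progressive.
mood: -ow → optative.

singular, causative, progressive, optative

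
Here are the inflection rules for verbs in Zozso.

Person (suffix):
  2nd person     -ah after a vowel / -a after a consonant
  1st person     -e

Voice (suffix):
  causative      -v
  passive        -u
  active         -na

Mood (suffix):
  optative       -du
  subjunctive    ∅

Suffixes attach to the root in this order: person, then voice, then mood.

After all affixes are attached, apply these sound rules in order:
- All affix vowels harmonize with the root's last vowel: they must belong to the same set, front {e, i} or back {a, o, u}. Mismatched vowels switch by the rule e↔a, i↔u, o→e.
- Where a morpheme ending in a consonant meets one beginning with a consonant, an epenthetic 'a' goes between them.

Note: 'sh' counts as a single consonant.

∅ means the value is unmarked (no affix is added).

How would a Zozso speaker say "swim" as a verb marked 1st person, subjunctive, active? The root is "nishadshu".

nishadshuana

Attach person 1st person -e → nishadshue.
Attach voice active -na → nishadshuena.
mood = subjunctive: zero marking, form stays nishadshuena.
Apply vowel harmony: nishadshuena → nishadshuana.
Epenthesis: no change.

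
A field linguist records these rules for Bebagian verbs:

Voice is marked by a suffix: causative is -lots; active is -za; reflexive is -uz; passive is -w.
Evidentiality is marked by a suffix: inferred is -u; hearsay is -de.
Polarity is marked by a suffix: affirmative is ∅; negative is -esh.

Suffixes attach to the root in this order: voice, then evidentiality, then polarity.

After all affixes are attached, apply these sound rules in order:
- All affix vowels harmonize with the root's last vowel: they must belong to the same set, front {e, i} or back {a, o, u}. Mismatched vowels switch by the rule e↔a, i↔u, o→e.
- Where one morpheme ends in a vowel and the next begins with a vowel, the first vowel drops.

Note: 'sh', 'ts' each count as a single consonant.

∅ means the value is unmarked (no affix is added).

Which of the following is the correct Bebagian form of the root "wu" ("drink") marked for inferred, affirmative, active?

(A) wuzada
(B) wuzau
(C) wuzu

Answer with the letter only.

C

Attach voice active -za → wuza.
Attach evidentiality inferred -u → wuzau.
polarity = affirmative: zero marking, form stays wuzau.
Vowel harmony: no change.
Apply vowel deletion: wuzau → wuzu.
So the correct form is wuzu, option (C).
(B) wuzau is wrong: it fails to apply the sound rule(s).
(A) wuzada is wrong: it uses hearsay instead of inferred for evidentiality.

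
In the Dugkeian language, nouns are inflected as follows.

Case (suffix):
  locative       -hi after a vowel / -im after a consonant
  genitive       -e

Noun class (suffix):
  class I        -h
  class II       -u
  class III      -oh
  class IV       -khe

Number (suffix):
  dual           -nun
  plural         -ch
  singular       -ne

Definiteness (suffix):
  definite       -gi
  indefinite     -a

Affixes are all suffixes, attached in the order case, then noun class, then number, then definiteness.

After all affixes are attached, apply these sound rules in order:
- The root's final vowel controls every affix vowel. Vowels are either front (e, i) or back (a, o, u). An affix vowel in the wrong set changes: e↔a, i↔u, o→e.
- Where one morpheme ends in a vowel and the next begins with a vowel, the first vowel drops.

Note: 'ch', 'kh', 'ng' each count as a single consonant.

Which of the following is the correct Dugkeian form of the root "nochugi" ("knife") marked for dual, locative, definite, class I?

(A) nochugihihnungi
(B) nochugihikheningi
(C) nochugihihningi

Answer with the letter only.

C

Attach case locative -hi (after vowel 'i') → nochugihi.
Attach noun class class I -h → nochugihih.
Attach number dual -nun → nochugihihnun.
Attach definiteness definite -gi → nochugihihnungi.
Apply vowel harmony: nochugihihnungi → nochugihihningi.
Vowel deletion: no change.
So the correct form is nochugihihningi, option (C).
(B) nochugihikheningi is wrong: it uses class IV instead of class I for noun class.
(A) nochugihihnungi is wrong: it fails to apply the sound rule(s).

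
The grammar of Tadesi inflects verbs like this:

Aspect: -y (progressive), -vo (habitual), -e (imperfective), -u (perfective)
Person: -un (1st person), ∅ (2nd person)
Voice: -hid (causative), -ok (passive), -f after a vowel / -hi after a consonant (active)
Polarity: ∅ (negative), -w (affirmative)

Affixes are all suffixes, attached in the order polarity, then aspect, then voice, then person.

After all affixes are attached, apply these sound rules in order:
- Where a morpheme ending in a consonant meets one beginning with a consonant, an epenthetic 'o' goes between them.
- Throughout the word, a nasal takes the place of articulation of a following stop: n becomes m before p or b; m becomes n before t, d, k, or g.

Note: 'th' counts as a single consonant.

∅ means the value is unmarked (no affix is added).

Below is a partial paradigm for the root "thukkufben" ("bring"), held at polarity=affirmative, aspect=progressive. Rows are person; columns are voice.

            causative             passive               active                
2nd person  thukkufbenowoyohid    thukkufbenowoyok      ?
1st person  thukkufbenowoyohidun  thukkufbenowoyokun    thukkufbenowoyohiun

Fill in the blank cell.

Attach polarity affirmative -w → thukkufbenw.
Attach aspect progressive -y → thukkufbenwy.
Attach voice active -hi (after consonant 'y') → thukkufbenwyhi.
person = 2nd person: zero marking, form stays thukkufbenwyhi.
Apply epenthesis: thukkufbenwyhi → thukkufbenowoyohi.
Nasal assimilation: no change.

thukkufbenowoyohi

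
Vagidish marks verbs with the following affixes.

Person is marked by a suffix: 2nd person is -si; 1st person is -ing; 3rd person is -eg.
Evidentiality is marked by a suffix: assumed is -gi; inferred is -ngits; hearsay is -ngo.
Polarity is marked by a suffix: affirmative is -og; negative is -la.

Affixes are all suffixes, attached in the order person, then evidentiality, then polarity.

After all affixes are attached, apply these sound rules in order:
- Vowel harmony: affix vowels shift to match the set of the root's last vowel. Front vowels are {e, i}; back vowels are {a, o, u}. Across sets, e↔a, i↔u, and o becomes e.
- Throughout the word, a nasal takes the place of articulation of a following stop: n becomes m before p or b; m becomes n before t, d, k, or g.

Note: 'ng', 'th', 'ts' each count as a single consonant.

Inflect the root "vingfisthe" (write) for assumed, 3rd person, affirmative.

Attach person 3rd person -eg → vingfistheeg.
Attach evidentiality assumed -gi → vingfistheeggi.
Attach polarity affirmative -og → vingfistheeggiog.
Apply vowel harmony: vingfistheeggiog → vingfistheeggieg.
Nasal assimilation: no change.

vingfistheeggieg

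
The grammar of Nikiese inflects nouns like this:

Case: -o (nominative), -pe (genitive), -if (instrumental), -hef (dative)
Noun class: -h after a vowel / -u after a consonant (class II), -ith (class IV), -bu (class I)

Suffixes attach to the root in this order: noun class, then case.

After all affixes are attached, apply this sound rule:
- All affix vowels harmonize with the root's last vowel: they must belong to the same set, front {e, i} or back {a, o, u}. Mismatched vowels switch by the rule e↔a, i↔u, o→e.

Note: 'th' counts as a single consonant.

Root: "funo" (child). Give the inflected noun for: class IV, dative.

Attach noun class class IV -ith → funoith.
Attach case dative -hef → funoithhef.
Apply vowel harmony: funoithhef → funouthhaf.

funouthhaf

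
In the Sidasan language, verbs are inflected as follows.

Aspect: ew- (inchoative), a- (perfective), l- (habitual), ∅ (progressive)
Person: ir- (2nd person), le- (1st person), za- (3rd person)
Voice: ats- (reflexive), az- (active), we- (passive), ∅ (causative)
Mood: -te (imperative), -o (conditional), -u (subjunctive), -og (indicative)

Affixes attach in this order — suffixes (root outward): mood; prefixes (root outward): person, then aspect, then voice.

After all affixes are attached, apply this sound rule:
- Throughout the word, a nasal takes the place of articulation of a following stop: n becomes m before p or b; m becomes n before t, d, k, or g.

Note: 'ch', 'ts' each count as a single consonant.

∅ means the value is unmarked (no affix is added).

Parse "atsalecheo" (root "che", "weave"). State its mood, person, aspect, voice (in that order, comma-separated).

Segment: ats-a-le-che-o.
mood: -o → conditional.
person: le- → 1st person.
aspect: a- → perfective.
voice: ats- → reflexive.

conditional, 1st person, perfective, reflexive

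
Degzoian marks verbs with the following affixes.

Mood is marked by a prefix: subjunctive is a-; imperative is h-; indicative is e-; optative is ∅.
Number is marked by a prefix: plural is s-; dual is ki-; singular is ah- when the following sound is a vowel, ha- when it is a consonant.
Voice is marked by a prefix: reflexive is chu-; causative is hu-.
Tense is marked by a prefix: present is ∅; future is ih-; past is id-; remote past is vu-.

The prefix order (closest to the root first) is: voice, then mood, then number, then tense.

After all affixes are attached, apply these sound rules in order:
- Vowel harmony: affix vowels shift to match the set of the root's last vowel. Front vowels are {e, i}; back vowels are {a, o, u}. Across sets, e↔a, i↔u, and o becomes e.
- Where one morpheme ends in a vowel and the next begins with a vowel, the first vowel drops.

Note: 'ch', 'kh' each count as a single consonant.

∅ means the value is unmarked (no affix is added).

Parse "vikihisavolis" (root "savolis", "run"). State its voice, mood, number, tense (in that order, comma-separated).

Segment: vu-ki-hu-savolis.
voice: hu- → causative.
mood: ∅ → optative.
number: ki- → dual.
tense: vu- → remote past.

causative, optative, dual, remote past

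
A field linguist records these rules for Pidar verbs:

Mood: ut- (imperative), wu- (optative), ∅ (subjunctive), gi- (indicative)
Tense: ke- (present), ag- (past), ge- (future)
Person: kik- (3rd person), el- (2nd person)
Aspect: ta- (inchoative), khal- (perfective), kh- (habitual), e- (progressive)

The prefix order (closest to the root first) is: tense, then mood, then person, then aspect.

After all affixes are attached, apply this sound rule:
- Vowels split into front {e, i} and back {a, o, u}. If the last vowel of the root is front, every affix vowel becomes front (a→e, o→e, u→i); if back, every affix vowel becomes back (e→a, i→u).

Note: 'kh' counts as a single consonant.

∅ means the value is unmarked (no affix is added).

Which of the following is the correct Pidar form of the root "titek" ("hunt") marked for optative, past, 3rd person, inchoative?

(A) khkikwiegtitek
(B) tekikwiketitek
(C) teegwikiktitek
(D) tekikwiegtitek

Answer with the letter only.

Attach tense past ag- → agtitek.
Attach mood optative wu- → wuagtitek.
Attach person 3rd person kik- → kikwuagtitek.
Attach aspect inchoative ta- → takikwuagtitek.
Apply vowel harmony: takikwuagtitek → tekikwiegtitek.
So the correct form is tekikwiegtitek, option (D).
(A) khkikwiegtitek is wrong: it uses habitual instead of inchoative for aspect.
(B) tekikwiketitek is wrong: it uses present instead of past for tense.
(C) teegwikiktitek is wrong: it has the affixes in the wrong order.

D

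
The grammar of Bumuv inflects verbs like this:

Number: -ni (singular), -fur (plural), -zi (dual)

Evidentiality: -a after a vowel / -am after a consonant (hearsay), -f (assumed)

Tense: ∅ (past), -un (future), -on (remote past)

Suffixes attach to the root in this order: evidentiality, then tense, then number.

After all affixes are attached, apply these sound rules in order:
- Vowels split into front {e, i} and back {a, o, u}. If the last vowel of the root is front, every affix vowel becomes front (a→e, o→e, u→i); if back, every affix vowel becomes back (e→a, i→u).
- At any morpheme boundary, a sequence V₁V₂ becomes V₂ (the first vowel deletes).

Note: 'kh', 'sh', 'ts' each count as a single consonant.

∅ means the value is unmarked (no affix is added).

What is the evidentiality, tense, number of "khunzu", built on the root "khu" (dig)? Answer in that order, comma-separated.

Segment: khu-a-un-zi.
evidentiality: -a/am → hearsay.
tense: -un → future.
number: -zi → dual.

hearsay, future, dual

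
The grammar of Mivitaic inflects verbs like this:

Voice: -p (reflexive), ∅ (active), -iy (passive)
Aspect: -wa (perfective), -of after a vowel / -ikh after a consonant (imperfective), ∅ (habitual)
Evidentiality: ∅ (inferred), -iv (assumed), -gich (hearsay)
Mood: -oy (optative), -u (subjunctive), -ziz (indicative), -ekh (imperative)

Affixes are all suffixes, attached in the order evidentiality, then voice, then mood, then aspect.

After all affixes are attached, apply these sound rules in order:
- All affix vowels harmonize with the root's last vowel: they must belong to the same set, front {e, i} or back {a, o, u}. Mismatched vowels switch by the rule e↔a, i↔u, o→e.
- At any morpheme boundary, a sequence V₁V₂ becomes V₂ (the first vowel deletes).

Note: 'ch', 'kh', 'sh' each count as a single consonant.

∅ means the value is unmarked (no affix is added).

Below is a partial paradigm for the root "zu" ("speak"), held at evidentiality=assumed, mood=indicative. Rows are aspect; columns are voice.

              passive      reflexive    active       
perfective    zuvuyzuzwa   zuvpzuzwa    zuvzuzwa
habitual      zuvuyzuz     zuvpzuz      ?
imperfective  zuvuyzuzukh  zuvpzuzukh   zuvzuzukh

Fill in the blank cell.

zuvzuz

Attach evidentiality assumed -iv → zuiv.
voice = active: zero marking, form stays zuiv.
Attach mood indicative -ziz → zuivziz.
aspect = habitual: zero marking, form stays zuivziz.
Apply vowel harmony: zuivziz → zuuvzuz.
Apply vowel deletion: zuuvzuz → zuvzuz.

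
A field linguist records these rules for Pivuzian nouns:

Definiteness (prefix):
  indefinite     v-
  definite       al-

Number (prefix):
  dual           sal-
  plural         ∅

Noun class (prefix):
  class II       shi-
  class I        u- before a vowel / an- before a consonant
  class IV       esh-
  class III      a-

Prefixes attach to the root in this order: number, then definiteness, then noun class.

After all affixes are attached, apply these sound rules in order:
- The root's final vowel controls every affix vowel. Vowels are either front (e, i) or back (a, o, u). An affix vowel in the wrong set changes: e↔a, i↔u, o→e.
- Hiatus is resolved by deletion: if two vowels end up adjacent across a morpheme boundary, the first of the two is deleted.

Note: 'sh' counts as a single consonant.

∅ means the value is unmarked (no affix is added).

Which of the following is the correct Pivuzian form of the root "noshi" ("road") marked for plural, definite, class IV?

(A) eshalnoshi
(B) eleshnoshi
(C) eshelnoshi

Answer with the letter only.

number = plural: zero marking, form stays noshi.
Attach definiteness definite al- → alnoshi.
Attach noun class class IV esh- → eshalnoshi.
Apply vowel harmony: eshalnoshi → eshelnoshi.
Vowel deletion: no change.
So the correct form is eshelnoshi, option (C).
(B) eleshnoshi is wrong: it has the affixes in the wrong order.
(A) eshalnoshi is wrong: it fails to apply the sound rule(s).

C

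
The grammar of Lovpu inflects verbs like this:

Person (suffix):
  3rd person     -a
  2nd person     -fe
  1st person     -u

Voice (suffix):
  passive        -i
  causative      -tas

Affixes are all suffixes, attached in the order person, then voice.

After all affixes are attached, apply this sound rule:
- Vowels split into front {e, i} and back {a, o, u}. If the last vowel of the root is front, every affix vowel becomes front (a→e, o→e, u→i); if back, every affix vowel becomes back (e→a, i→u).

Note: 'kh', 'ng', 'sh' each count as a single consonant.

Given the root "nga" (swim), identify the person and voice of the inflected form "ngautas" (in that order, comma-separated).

1st person, causative

Segment: nga-u-tas.
person: -u → 1st person.
voice: -tas → causative.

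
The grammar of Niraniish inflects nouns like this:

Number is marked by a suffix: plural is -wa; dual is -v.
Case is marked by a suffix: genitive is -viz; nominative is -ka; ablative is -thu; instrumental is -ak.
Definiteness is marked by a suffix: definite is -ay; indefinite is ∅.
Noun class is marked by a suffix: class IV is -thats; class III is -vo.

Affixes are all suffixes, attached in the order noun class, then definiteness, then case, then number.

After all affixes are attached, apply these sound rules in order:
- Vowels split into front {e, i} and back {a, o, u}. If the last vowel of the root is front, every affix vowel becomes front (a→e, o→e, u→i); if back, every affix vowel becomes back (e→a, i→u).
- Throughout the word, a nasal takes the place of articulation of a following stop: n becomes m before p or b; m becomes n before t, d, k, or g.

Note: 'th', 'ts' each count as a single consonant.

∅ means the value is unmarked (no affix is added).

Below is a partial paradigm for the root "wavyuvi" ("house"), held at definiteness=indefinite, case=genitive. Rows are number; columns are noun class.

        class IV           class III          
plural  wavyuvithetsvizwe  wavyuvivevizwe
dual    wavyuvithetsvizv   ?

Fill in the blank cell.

wavyuvivevizv

Attach noun class class III -vo → wavyuvivo.
definiteness = indefinite: zero marking, form stays wavyuvivo.
Attach case genitive -viz → wavyuvivoviz.
Attach number dual -v → wavyuvivovizv.
Apply vowel harmony: wavyuvivovizv → wavyuvivevizv.
Nasal assimilation: no change.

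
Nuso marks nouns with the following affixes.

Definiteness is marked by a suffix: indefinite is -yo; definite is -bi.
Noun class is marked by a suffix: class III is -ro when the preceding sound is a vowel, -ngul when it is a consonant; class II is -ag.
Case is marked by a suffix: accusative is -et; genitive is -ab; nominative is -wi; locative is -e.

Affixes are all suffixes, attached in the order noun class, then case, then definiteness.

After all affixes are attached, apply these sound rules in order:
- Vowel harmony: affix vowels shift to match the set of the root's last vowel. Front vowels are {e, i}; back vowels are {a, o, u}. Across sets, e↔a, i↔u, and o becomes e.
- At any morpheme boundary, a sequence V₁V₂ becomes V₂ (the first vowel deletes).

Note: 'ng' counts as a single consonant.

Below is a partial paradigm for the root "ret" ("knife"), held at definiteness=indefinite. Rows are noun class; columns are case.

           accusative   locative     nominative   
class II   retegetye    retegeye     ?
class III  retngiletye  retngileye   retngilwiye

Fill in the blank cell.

retegwiye

Attach noun class class II -ag → retag.
Attach case nominative -wi → retagwi.
Attach definiteness indefinite -yo → retagwiyo.
Apply vowel harmony: retagwiyo → retegwiye.
Vowel deletion: no change.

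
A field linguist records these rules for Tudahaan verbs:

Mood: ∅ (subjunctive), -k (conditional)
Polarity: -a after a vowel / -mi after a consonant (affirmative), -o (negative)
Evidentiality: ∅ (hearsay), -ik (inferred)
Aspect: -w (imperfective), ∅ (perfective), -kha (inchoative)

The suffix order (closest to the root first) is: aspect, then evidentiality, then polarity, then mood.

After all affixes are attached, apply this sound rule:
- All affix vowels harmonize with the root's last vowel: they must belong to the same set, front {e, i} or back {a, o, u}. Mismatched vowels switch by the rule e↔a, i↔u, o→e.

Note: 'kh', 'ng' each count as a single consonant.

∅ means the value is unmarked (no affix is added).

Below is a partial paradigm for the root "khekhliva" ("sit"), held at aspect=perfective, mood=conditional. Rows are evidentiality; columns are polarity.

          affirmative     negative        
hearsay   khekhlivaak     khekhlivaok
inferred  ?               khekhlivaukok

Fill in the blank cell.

khekhlivaukmuk

aspect = perfective: zero marking, form stays khekhliva.
Attach evidentiality inferred -ik → khekhlivaik.
Attach polarity affirmative -mi (after consonant 'k') → khekhlivaikmi.
Attach mood conditional -k → khekhlivaikmik.
Apply vowel harmony: khekhlivaikmik → khekhlivaukmuk.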